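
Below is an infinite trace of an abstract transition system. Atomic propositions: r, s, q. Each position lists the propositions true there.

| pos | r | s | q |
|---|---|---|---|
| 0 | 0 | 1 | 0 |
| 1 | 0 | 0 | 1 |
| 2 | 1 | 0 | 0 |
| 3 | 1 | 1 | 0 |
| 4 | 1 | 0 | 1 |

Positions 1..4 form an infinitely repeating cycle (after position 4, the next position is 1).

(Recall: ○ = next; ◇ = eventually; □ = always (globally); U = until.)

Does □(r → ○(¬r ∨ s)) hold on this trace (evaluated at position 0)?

r → ○(¬r ∨ s) must hold at every position from 0 onward. It fails at position 3, so □(r → ○(¬r ∨ s)) is false.
Positions where r holds: 2, 3, 4.
Check ○(¬r ∨ s) at each: 2→ok, 3→fails, 4→ok.

No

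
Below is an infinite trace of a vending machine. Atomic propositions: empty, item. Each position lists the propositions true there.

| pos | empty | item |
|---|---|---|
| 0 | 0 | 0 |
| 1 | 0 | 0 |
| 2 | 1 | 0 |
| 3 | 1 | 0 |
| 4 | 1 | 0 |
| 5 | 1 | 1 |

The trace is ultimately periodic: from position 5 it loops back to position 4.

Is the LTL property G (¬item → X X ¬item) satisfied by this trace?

Does not hold

¬item → X X ¬item must hold at every position from 0 onward. It fails at position 3, so G (¬item → X X ¬item) is false.
Positions where ¬item holds: 0, 1, 2, 3, 4.
Check X X ¬item at each: 0→ok, 1→ok, 2→ok, 3→fails, 4→ok.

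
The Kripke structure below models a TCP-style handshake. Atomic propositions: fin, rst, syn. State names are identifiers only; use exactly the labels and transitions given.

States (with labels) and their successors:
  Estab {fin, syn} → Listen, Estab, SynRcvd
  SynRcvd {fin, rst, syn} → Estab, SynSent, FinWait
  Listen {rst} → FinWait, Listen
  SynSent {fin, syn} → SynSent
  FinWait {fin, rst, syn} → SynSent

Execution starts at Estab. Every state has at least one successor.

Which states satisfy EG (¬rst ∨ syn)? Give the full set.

{Estab, SynRcvd, SynSent, FinWait}

States satisfying ¬rst ∨ syn: {Estab, SynRcvd, SynSent, FinWait}.
States satisfying EG (¬rst ∨ syn): {Estab, SynRcvd, SynSent, FinWait}.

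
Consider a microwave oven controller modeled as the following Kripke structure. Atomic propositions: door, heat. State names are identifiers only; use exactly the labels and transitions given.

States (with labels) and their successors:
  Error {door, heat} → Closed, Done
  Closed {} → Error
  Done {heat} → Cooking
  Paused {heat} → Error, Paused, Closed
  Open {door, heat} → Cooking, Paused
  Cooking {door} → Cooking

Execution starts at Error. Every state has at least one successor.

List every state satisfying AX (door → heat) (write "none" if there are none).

{Error, Closed, Paused}

States satisfying door → heat: {Error, Closed, Done, Paused, Open}.
States satisfying AX (door → heat): {Error, Closed, Paused}.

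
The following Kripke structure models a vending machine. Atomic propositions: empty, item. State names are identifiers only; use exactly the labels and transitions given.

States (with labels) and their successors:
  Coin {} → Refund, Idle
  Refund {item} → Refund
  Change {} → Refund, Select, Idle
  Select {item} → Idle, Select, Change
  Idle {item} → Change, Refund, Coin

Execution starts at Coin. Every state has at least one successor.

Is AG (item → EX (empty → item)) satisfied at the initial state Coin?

States satisfying item → EX (empty → item): {Coin, Refund, Change, Select, Idle}.
States satisfying AG (item → EX (empty → item)): {Coin, Refund, Change, Select, Idle}.
Every state reachable from Coin satisfies item → EX (empty → item).
Coin ∈ Sat(AG (item → EX (empty → item))).

Holds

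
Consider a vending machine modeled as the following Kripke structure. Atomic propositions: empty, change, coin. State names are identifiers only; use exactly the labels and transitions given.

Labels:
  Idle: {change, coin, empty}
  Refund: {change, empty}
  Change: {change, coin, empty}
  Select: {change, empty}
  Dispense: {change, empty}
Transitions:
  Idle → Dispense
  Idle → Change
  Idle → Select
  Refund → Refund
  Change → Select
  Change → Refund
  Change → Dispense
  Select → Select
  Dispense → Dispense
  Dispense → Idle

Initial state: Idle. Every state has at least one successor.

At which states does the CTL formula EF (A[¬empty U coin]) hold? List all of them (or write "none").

{Idle, Change, Dispense}

States satisfying A[¬empty U coin]: {Idle, Change}.
States satisfying EF (A[¬empty U coin]): {Idle, Change, Dispense}.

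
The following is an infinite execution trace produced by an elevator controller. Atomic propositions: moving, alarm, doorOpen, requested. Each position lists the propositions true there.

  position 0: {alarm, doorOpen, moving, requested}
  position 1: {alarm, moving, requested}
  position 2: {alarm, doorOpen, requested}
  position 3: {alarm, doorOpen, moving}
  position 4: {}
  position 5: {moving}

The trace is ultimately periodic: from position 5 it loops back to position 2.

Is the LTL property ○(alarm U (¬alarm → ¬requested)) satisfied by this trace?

Yes

The position after 0 is 1; alarm U (¬alarm → ¬requested) is true there.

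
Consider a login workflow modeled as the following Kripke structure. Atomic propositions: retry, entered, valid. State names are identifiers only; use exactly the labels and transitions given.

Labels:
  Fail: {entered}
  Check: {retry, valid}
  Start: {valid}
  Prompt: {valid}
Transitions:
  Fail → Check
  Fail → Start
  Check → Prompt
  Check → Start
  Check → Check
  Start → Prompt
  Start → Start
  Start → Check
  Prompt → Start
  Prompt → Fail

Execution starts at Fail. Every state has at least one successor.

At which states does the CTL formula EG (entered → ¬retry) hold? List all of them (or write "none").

States satisfying entered → ¬retry: {Fail, Check, Start, Prompt}.
States satisfying EG (entered → ¬retry): {Fail, Check, Start, Prompt}.

{Fail, Check, Start, Prompt}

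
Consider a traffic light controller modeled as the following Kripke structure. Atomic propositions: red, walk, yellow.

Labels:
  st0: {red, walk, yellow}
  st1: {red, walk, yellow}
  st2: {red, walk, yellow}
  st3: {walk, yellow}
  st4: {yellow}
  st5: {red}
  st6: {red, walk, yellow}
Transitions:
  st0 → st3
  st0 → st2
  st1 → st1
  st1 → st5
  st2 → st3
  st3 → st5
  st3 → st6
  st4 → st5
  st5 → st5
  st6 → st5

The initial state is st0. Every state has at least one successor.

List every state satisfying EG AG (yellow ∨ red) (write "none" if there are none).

States satisfying AG (yellow ∨ red): {st0, st1, st2, st3, st4, st5, st6}.
States satisfying EG AG (yellow ∨ red): {st0, st1, st2, st3, st4, st5, st6}.

{st0, st1, st2, st3, st4, st5, st6}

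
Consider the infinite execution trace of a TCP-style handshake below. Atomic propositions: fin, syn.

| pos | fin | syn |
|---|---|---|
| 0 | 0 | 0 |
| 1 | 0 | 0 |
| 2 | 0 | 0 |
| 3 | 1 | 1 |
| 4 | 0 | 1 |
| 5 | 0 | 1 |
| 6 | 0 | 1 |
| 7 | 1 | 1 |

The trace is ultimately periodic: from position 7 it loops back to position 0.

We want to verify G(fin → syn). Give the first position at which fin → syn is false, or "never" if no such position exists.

fin → syn holds at every position 0..7, and those are all the positions the trace ever visits, so the invariant G(fin → syn) is never violated.

never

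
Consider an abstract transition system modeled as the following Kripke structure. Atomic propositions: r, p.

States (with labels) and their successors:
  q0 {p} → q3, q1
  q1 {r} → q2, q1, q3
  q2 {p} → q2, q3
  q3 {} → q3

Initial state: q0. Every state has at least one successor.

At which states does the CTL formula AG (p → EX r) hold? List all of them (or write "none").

{q3}

States satisfying p → EX r: {q0, q1, q3}.
States satisfying AG (p → EX r): {q3}.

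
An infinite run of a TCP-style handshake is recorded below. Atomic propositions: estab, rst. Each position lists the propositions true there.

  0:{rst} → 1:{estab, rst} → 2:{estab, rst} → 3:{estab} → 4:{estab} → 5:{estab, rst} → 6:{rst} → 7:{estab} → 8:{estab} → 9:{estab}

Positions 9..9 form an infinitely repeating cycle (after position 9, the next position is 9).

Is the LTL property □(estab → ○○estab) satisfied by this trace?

Violated

estab → ○○estab must hold at every position from 0 onward. It fails at position 4, so □(estab → ○○estab) is false.
Positions where estab holds: 1, 2, 3, 4, 5, 7, 8, 9.
Check ○○estab at each: 1→ok, 2→ok, 3→ok, 4→fails, 5→ok, 7→ok, 8→ok, 9→ok.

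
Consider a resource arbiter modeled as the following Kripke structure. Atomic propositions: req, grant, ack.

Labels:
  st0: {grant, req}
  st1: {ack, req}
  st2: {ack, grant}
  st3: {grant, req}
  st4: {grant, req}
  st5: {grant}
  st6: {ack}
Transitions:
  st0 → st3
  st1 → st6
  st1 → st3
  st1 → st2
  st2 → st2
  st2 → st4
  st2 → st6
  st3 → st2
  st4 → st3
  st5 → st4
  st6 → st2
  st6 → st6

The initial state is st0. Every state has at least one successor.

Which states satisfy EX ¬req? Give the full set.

States satisfying ¬req: {st2, st5, st6}.
States satisfying EX ¬req: {st1, st2, st3, st6}.

{st1, st2, st3, st6}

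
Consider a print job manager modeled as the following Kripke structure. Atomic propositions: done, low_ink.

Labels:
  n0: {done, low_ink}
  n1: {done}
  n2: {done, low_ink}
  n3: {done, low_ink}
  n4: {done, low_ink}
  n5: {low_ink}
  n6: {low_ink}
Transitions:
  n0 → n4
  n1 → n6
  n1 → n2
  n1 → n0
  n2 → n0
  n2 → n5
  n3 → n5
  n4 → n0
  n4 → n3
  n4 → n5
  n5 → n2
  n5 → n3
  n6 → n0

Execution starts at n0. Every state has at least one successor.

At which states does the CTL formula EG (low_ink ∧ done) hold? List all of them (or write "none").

States satisfying low_ink ∧ done: {n0, n2, n3, n4}.
States satisfying EG (low_ink ∧ done): {n0, n2, n4}.

{n0, n2, n4}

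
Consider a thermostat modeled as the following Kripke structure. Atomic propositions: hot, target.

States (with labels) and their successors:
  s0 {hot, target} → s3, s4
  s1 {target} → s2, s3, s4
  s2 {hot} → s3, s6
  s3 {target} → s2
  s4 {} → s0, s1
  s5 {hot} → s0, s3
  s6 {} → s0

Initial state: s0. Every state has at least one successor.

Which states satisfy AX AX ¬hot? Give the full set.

{s3, s6}

States satisfying AX ¬hot: {s0, s2}.
States satisfying AX AX ¬hot: {s3, s6}.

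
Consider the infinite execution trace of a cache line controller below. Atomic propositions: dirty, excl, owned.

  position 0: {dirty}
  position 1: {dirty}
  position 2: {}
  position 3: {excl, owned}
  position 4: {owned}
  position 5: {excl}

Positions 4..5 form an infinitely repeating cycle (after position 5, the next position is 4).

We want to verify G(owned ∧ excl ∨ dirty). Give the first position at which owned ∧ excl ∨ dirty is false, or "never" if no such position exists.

Check owned ∧ excl ∨ dirty at each position in order: 0 ✓, 1 ✓.
At position 2 the labels are {}, so owned ∧ excl ∨ dirty is false there. This is the first violation.

2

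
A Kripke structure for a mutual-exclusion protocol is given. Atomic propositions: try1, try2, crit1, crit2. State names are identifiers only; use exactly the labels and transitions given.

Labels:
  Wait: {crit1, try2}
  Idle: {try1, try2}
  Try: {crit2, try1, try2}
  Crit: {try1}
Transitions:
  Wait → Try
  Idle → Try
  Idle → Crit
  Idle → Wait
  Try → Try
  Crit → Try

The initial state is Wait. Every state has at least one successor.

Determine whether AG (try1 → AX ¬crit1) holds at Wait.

Yes

States satisfying try1 → AX ¬crit1: {Wait, Try, Crit}.
States satisfying AG (try1 → AX ¬crit1): {Wait, Try, Crit}.
Every state reachable from Wait satisfies try1 → AX ¬crit1.
Wait ∈ Sat(AG (try1 → AX ¬crit1)).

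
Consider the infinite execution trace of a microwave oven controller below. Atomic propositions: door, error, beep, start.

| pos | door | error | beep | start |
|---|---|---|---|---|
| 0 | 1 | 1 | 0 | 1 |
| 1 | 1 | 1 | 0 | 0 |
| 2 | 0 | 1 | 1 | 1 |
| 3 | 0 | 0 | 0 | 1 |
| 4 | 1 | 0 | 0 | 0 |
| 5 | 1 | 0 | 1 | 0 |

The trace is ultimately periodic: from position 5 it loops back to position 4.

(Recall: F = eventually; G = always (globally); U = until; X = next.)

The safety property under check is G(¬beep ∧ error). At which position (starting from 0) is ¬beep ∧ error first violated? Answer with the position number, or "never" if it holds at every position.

2

Check ¬beep ∧ error at each position in order: 0 ✓, 1 ✓.
At position 2 the labels are {beep, error, start}, so ¬beep ∧ error is false there. This is the first violation.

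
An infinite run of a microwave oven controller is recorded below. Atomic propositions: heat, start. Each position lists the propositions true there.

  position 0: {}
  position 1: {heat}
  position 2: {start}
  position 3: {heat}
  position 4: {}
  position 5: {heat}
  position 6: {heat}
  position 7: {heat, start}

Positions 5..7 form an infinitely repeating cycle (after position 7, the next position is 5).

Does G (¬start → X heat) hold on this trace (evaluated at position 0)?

Violated

¬start → X heat must hold at every position from 0 onward. It fails at position 1, so G (¬start → X heat) is false.
Positions where ¬start holds: 0, 1, 3, 4, 5, 6.
Check X heat at each: 0→ok, 1→fails, 3→fails, 4→ok, 5→ok, 6→ok.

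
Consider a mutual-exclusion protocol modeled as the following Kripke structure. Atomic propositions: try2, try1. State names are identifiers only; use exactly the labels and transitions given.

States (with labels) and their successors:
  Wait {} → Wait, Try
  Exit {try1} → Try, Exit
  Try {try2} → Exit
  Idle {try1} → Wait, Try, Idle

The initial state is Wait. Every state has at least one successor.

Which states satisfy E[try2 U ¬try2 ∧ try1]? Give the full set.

States satisfying try2: {Try}.
States satisfying ¬try2 ∧ try1: {Exit, Idle}.
States satisfying E[try2 U ¬try2 ∧ try1]: {Exit, Try, Idle}.

{Exit, Try, Idle}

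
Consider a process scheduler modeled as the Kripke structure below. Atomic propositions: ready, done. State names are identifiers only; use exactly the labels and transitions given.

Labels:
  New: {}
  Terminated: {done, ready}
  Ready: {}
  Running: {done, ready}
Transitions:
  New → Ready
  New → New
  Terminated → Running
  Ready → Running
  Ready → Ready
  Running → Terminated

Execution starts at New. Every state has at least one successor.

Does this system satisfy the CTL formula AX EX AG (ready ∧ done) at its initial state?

No

States satisfying EX AG (ready ∧ done): {Terminated, Ready, Running}.
States satisfying AX EX AG (ready ∧ done): {Terminated, Ready, Running}.
New ∉ Sat(AX EX AG (ready ∧ done)).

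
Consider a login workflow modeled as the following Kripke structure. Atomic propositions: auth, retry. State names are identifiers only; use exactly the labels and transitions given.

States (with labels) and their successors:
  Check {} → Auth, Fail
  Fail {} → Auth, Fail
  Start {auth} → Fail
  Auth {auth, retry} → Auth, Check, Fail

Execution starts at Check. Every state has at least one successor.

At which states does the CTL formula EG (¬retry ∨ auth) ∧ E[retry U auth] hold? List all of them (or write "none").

{Start, Auth}

States satisfying ¬retry ∨ auth: {Check, Fail, Start, Auth}.
States satisfying EG (¬retry ∨ auth): {Check, Fail, Start, Auth}.
States satisfying retry: {Auth}.
States satisfying auth: {Start, Auth}.
States satisfying E[retry U auth]: {Start, Auth}.
States satisfying EG (¬retry ∨ auth) ∧ E[retry U auth]: {Start, Auth}.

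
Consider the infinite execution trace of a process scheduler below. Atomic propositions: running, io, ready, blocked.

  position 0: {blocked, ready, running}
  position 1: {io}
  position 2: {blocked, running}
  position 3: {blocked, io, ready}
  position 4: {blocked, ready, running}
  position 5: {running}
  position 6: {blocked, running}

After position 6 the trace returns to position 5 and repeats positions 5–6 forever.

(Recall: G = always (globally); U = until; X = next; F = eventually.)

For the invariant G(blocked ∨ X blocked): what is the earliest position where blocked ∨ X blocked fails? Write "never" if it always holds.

blocked ∨ X blocked holds at every position 0..6, and those are all the positions the trace ever visits, so the invariant G(blocked ∨ X blocked) is never violated.

never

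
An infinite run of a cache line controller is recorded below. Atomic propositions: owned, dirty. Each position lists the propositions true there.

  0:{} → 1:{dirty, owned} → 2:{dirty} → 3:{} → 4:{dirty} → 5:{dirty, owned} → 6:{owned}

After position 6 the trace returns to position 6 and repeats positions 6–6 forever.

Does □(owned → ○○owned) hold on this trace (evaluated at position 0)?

Violated

owned → ○○owned must hold at every position from 0 onward. It fails at position 1, so □(owned → ○○owned) is false.
Positions where owned holds: 1, 5, 6.
Check ○○owned at each: 1→fails, 5→ok, 6→ok.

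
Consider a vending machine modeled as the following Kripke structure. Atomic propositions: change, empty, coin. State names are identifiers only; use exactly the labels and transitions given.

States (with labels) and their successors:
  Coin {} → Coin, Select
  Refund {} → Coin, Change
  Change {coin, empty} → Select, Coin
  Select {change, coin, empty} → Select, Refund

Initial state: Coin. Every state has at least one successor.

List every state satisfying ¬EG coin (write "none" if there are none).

{Coin, Refund}

States satisfying coin: {Change, Select}.
States satisfying EG coin: {Change, Select}.
States satisfying ¬EG coin: {Coin, Refund}.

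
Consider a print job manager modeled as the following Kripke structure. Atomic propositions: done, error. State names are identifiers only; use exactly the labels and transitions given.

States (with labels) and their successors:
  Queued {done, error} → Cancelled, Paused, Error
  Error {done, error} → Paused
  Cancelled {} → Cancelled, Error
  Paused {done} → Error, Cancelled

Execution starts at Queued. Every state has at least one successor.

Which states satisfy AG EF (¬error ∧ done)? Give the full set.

States satisfying EF (¬error ∧ done): {Queued, Error, Cancelled, Paused}.
States satisfying AG EF (¬error ∧ done): {Queued, Error, Cancelled, Paused}.

{Queued, Error, Cancelled, Paused}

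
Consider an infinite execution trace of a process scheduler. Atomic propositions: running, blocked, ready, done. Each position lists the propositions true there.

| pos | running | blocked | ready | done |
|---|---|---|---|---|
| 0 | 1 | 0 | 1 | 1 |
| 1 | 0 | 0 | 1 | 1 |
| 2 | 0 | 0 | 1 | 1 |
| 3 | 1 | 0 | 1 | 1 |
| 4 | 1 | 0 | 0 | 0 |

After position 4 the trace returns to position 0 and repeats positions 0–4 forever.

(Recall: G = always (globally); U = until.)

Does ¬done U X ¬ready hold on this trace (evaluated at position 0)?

Does not hold

Walking from position 0: at position 0, X ¬ready has not yet held and ¬done fails, so ¬done U X ¬ready is false.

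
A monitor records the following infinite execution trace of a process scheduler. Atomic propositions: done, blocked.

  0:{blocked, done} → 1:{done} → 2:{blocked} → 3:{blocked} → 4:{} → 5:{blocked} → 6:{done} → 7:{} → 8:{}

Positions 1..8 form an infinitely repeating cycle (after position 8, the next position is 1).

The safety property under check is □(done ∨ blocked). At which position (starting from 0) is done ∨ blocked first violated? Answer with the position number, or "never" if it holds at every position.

Check done ∨ blocked at each position in order: 0 ✓, 1 ✓, 2 ✓, 3 ✓.
At position 4 the labels are {}, so done ∨ blocked is false there. This is the first violation.

4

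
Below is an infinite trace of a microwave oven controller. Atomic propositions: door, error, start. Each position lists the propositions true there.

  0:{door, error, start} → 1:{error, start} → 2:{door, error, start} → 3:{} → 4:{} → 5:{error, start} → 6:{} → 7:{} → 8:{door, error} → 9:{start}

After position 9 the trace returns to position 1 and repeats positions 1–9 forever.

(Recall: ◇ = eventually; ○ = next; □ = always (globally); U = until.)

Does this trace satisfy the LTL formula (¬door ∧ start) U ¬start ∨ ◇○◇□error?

No

Walking from position 0: at position 0, ¬start has not yet held and ¬door ∧ start fails, so (¬door ∧ start) U ¬start is false.
○◇□error is false at every position 0..9, so it never becomes true and ◇○◇□error fails.
At position 0: (¬door ∧ start) U ¬start is false; ◇○◇□error is false; so (¬door ∧ start) U ¬start ∨ ◇○◇□error is false.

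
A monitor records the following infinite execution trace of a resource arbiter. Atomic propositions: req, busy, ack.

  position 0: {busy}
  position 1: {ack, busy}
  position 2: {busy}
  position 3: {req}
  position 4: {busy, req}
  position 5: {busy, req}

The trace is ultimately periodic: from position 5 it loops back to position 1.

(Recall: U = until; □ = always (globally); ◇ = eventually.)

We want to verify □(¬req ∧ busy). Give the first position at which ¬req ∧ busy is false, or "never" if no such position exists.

3

Check ¬req ∧ busy at each position in order: 0 ✓, 1 ✓, 2 ✓.
At position 3 the labels are {req}, so ¬req ∧ busy is false there. This is the first violation.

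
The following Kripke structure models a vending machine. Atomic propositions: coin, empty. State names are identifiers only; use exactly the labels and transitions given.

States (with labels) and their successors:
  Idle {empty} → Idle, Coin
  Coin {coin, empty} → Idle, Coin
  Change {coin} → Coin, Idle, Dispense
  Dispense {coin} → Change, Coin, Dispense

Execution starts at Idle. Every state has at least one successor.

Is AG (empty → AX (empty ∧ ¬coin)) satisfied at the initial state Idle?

Violated

States satisfying empty → AX (empty ∧ ¬coin): {Change, Dispense}.
States satisfying AG (empty → AX (empty ∧ ¬coin)): ∅.
Coin is reachable from Idle and violates empty → AX (empty ∧ ¬coin), so AG fails at Idle.
Idle ∉ Sat(AG (empty → AX (empty ∧ ¬coin))).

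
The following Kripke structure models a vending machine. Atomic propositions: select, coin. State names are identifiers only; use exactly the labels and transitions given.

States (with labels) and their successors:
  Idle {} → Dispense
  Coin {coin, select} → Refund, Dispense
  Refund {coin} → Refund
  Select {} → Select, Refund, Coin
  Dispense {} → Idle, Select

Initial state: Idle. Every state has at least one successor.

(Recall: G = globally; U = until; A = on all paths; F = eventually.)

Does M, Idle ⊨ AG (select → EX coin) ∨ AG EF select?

Yes

States satisfying select → EX coin: {Idle, Coin, Refund, Select, Dispense}.
States satisfying AG (select → EX coin): {Idle, Coin, Refund, Select, Dispense}.
States satisfying EF select: {Idle, Coin, Select, Dispense}.
States satisfying AG EF select: ∅.
States satisfying AG (select → EX coin) ∨ AG EF select: {Idle, Coin, Refund, Select, Dispense}.
Idle ∈ Sat(AG (select → EX coin) ∨ AG EF select).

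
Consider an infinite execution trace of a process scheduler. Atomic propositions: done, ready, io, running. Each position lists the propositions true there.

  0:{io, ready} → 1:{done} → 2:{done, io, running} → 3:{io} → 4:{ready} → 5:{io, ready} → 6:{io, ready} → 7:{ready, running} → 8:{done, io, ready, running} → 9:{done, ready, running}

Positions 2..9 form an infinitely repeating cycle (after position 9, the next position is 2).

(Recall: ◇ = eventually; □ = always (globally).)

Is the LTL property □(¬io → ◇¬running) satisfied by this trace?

¬io → ◇¬running holds at every position 0..9, and those are all positions ever visited, so □(¬io → ◇¬running) holds.
Positions where ¬io holds: 1, 4, 7, 9.
Check ◇¬running at each: 1→ok, 4→ok, 7→ok, 9→ok.

Satisfied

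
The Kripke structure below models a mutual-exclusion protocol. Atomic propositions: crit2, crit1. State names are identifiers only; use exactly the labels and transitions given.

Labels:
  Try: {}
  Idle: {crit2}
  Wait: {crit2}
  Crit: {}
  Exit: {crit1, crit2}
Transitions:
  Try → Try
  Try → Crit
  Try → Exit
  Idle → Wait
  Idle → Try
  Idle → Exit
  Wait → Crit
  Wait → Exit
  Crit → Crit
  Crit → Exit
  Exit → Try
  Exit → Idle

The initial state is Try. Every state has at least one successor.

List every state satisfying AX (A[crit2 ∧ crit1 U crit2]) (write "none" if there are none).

none

States satisfying A[crit2 ∧ crit1 U crit2]: {Idle, Wait, Exit}.
States satisfying AX (A[crit2 ∧ crit1 U crit2]): ∅.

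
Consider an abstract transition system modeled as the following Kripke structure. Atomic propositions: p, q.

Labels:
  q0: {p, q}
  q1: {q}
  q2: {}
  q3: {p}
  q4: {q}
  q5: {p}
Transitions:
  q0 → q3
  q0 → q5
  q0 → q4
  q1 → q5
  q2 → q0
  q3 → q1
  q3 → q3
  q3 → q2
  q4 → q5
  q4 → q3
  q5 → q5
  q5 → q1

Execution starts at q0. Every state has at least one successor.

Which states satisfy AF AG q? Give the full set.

States satisfying AG q: ∅.
States satisfying AF AG q: ∅.

none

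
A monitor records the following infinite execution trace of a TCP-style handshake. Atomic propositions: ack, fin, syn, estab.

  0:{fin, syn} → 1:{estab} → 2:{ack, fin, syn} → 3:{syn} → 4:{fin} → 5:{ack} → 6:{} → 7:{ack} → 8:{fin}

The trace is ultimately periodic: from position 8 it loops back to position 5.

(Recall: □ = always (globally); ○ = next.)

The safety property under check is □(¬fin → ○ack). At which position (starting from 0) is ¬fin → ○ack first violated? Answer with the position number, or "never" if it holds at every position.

Check ¬fin → ○ack at each position in order: 0 ✓, 1 ✓, 2 ✓.
At position 3 the labels are {syn} and the next position 4 has {fin}, so ¬fin → ○ack is false there. This is the first violation.

3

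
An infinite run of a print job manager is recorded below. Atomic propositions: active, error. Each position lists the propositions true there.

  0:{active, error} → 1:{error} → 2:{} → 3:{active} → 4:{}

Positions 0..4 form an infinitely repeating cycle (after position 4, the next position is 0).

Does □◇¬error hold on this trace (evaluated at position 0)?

Yes

◇¬error holds at every position 0..4, and those are all positions ever visited, so □◇¬error holds.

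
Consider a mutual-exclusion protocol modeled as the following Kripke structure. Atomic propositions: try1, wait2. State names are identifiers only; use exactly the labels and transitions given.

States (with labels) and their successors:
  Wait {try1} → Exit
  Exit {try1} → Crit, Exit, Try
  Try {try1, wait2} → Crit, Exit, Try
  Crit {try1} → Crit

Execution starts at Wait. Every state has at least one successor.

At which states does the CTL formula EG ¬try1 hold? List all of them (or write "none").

none

States satisfying ¬try1: ∅.
States satisfying EG ¬try1: ∅.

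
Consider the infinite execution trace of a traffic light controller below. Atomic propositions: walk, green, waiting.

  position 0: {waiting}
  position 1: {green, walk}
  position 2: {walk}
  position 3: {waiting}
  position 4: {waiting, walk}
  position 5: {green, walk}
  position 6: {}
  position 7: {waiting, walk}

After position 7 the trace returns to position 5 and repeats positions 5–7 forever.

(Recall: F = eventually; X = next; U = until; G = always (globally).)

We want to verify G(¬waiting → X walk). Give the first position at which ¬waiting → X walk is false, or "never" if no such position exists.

Check ¬waiting → X walk at each position in order: 0 ✓, 1 ✓.
At position 2 the labels are {walk} and the next position 3 has {waiting}, so ¬waiting → X walk is false there. This is the first violation.

2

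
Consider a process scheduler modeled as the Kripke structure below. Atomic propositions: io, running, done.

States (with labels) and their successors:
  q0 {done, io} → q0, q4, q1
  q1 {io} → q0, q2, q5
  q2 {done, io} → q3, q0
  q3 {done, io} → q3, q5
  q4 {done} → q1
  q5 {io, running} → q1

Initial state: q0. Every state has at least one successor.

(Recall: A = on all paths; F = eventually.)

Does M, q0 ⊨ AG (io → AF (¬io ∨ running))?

Violated

States satisfying io → AF (¬io ∨ running): {q4, q5}.
States satisfying AG (io → AF (¬io ∨ running)): ∅.
q0 is reachable from q0 and violates io → AF (¬io ∨ running), so AG fails at q0.
q0 ∉ Sat(AG (io → AF (¬io ∨ running))).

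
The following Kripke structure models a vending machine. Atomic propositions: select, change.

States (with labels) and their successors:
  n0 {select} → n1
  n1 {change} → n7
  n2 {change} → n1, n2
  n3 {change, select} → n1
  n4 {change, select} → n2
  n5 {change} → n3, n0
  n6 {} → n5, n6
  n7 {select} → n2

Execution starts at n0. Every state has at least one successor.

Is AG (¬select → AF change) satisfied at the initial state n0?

Holds

States satisfying ¬select → AF change: {n0, n1, n2, n3, n4, n5, n7}.
States satisfying AG (¬select → AF change): {n0, n1, n2, n3, n4, n5, n7}.
Every state reachable from n0 satisfies ¬select → AF change.
n0 ∈ Sat(AG (¬select → AF change)).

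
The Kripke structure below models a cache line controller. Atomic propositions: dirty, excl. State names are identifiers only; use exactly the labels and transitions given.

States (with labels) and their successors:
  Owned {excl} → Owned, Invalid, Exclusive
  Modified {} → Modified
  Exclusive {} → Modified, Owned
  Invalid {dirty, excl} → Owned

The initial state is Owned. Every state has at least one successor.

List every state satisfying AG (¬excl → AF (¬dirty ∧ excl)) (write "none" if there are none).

none

States satisfying ¬excl → AF (¬dirty ∧ excl): {Owned, Invalid}.
States satisfying AG (¬excl → AF (¬dirty ∧ excl)): ∅.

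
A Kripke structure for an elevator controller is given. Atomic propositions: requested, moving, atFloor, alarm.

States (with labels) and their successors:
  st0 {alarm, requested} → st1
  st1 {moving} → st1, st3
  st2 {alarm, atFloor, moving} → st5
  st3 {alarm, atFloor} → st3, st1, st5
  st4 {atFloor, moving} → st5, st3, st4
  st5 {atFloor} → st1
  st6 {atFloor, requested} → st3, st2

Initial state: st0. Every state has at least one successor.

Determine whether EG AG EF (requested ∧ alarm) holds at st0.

Does not hold

States satisfying AG EF (requested ∧ alarm): ∅.
States satisfying EG AG EF (requested ∧ alarm): ∅.
No suitable path/successor from st0 witnesses the formula.
st0 ∉ Sat(EG AG EF (requested ∧ alarm)).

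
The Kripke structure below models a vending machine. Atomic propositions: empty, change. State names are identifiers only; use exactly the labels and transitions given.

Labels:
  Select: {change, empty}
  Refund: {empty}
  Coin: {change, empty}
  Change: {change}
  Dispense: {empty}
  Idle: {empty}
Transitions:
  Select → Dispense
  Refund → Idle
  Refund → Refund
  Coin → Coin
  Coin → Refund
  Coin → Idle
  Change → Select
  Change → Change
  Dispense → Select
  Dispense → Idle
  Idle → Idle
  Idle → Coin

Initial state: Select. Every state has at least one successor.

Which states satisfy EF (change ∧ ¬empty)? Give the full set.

States satisfying change ∧ ¬empty: {Change}.
States satisfying EF (change ∧ ¬empty): {Change}.

{Change}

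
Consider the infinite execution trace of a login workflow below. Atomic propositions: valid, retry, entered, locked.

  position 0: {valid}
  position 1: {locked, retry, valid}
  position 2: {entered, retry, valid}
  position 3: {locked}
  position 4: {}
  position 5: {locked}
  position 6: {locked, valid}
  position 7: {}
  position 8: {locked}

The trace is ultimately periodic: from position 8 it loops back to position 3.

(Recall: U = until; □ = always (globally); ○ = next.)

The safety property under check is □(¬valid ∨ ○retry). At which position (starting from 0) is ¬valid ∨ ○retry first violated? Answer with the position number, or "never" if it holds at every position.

Check ¬valid ∨ ○retry at each position in order: 0 ✓, 1 ✓.
At position 2 the labels are {entered, retry, valid} and the next position 3 has {locked}, so ¬valid ∨ ○retry is false there. This is the first violation.

2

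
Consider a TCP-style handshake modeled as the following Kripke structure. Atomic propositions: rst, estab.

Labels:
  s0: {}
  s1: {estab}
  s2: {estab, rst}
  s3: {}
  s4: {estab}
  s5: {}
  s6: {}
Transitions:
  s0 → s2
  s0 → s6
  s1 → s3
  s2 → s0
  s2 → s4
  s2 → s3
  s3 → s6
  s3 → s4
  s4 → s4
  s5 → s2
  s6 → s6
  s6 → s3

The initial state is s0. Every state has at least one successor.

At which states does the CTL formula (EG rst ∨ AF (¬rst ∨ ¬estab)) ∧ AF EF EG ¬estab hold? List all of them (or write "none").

{s0, s1, s2, s3, s5, s6}

States satisfying rst: {s2}.
States satisfying EG rst: ∅.
States satisfying ¬rst ∨ ¬estab: {s0, s1, s3, s4, s5, s6}.
States satisfying AF (¬rst ∨ ¬estab): {s0, s1, s2, s3, s4, s5, s6}.
States satisfying EG rst ∨ AF (¬rst ∨ ¬estab): {s0, s1, s2, s3, s4, s5, s6}.
States satisfying EF EG ¬estab: {s0, s1, s2, s3, s5, s6}.
States satisfying AF EF EG ¬estab: {s0, s1, s2, s3, s5, s6}.
States satisfying (EG rst ∨ AF (¬rst ∨ ¬estab)) ∧ AF EF EG ¬estab: {s0, s1, s2, s3, s5, s6}.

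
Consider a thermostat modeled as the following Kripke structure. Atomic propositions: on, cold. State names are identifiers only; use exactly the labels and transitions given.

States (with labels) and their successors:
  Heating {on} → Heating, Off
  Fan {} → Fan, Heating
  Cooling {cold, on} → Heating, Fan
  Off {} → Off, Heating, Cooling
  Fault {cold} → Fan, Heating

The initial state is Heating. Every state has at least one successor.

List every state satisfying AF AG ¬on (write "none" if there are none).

States satisfying AG ¬on: ∅.
States satisfying AF AG ¬on: ∅.

none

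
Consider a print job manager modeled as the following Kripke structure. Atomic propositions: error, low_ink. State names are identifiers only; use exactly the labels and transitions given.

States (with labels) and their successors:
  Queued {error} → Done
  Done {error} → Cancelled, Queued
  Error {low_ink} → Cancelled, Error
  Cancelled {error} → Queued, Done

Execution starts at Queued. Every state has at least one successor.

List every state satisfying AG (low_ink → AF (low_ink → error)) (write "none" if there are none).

States satisfying low_ink → AF (low_ink → error): {Queued, Done, Cancelled}.
States satisfying AG (low_ink → AF (low_ink → error)): {Queued, Done, Cancelled}.

{Queued, Done, Cancelled}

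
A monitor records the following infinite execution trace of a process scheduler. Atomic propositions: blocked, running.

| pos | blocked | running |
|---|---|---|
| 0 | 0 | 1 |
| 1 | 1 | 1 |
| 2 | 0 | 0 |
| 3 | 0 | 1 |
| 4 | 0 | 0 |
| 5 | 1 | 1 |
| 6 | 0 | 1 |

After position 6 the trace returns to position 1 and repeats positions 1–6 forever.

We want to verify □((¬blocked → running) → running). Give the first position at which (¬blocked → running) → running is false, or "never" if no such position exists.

never

(¬blocked → running) → running holds at every position 0..6, and those are all the positions the trace ever visits, so the invariant □((¬blocked → running) → running) is never violated.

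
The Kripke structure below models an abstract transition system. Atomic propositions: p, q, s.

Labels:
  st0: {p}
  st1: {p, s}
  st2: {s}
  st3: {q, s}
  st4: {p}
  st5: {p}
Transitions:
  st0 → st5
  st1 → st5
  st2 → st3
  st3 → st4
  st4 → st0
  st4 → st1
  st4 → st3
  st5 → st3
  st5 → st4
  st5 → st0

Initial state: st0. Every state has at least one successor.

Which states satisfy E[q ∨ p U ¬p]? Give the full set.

{st0, st1, st2, st3, st4, st5}

States satisfying q ∨ p: {st0, st1, st3, st4, st5}.
States satisfying ¬p: {st2, st3}.
States satisfying E[q ∨ p U ¬p]: {st0, st1, st2, st3, st4, st5}.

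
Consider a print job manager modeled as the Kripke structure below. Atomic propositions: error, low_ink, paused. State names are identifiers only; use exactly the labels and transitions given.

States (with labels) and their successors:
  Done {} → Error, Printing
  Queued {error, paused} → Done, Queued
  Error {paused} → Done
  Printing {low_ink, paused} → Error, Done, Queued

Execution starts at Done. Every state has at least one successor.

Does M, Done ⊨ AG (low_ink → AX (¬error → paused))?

States satisfying low_ink → AX (¬error → paused): {Done, Queued, Error}.
States satisfying AG (low_ink → AX (¬error → paused)): ∅.
Printing is reachable from Done and violates low_ink → AX (¬error → paused), so AG fails at Done.
Done ∉ Sat(AG (low_ink → AX (¬error → paused))).

Does not hold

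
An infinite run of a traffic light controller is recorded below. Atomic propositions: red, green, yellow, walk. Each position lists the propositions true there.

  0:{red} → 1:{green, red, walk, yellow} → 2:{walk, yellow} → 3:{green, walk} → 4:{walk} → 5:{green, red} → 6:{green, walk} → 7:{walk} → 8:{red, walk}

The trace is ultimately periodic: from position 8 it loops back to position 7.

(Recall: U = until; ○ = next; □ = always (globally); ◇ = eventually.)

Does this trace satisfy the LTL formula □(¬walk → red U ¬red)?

Holds

¬walk → red U ¬red holds at every position 0..8, and those are all positions ever visited, so □(¬walk → red U ¬red) holds.
Positions where ¬walk holds: 0, 5.
Check red U ¬red at each: 0→ok, 5→ok.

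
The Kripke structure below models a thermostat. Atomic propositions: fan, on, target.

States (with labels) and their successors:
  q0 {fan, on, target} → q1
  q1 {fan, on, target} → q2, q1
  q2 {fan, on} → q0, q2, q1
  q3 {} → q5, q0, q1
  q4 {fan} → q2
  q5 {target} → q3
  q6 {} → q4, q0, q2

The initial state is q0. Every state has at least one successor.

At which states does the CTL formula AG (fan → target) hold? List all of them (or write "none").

States satisfying fan → target: {q0, q1, q3, q5, q6}.
States satisfying AG (fan → target): ∅.

none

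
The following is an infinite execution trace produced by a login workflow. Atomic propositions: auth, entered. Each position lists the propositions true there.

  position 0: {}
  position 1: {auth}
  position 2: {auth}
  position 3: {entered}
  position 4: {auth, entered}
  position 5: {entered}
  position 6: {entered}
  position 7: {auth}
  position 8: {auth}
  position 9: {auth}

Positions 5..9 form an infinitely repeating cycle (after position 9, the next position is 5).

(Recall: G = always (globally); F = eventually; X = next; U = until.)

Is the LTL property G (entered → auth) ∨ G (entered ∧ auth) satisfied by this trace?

entered → auth must hold at every position from 0 onward. It fails at position 3, so G (entered → auth) is false.
Positions where entered holds: 3, 4, 5, 6.
Check auth at each: 3→fails, 4→ok, 5→fails, 6→fails.
entered ∧ auth must hold at every position from 0 onward. It fails at position 0, so G (entered ∧ auth) is false.
At position 0: G (entered → auth) is false; G (entered ∧ auth) is false; so G (entered → auth) ∨ G (entered ∧ auth) is false.

Violated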